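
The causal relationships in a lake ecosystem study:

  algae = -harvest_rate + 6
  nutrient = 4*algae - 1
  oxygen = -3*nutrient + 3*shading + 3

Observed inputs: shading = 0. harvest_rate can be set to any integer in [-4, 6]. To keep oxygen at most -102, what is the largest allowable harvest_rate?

Substituting into the nutrient equation gives nutrient = -4*harvest_rate + 23.
So oxygen = 12*harvest_rate - 66.
Require 12*harvest_rate - 66 ≤ -102, so harvest_rate ≤ -3.
The largest integer in [-4, 6] satisfying this is -3.

harvest_rate = -3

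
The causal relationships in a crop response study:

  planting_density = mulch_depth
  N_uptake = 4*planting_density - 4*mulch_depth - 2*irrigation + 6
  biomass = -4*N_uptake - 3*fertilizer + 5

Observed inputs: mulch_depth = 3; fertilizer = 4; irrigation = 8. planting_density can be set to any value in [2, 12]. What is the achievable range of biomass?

-111 to 49

Intervening on planting_density fixes its value directly, overriding its dependence on mulch_depth.
Substituting into the N_uptake equation gives N_uptake = 4*planting_density - 22.
Substituting into the biomass equation gives biomass = -16*planting_density + 81.
Linear in planting_density, so extremes are at the endpoints: planting_density = 2 gives biomass = 49; planting_density = 12 gives biomass = -111.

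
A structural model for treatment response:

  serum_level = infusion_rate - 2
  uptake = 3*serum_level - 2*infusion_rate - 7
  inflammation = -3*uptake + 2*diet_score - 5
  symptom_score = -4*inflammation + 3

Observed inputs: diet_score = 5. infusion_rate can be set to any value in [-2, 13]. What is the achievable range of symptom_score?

Substituting into the uptake equation gives uptake = infusion_rate - 13.
This gives inflammation = -3*infusion_rate + 44.
Substituting into the symptom_score equation gives symptom_score = 12*infusion_rate - 173.
Linear in infusion_rate, so extremes are at the endpoints: infusion_rate = -2 gives symptom_score = -197; infusion_rate = 13 gives symptom_score = -17.

-197 to -17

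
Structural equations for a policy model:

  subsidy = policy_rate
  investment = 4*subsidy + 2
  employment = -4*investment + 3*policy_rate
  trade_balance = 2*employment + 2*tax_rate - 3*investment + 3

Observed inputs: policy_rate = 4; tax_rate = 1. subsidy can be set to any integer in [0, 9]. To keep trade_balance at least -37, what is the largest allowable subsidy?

subsidy = 1

Intervening on subsidy fixes its value directly, overriding its dependence on policy_rate.
Substituting into the employment equation gives employment = -16*subsidy + 4.
Substituting into the trade_balance equation gives trade_balance = -44*subsidy + 7.
Require -44*subsidy + 7 ≥ -37, so subsidy ≤ 1.
The largest integer in [0, 9] satisfying this is 1.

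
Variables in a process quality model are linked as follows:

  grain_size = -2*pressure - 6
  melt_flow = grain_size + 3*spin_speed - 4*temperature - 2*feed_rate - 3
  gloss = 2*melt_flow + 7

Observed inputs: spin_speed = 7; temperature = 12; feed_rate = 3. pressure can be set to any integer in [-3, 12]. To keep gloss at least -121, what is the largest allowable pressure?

pressure = 11

Substituting into the melt_flow equation gives melt_flow = -2*pressure - 42.
So gloss = -4*pressure - 77.
Require -4*pressure - 77 ≥ -121, so pressure ≤ 11.
The largest integer in [-3, 12] satisfying this is 11.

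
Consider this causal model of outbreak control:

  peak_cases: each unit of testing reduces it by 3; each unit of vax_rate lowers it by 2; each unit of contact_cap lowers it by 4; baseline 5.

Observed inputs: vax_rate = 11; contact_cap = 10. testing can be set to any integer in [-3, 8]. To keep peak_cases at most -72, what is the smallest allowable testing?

testing = 5

Substituting into the peak_cases equation gives peak_cases = -3*testing - 57.
Require -3*testing - 57 ≤ -72, so testing ≥ 5.
The smallest integer in [-3, 8] satisfying this is 5.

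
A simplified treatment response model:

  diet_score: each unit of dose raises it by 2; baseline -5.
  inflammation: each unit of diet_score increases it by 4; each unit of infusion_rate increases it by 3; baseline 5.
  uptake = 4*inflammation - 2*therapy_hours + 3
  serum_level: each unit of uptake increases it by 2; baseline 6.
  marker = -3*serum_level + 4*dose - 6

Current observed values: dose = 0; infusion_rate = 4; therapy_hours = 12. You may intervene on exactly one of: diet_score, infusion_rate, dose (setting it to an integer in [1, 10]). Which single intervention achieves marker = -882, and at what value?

Intervening on diet_score: with other inputs at their observed values, marker = -96*diet_score - 306. Solving for -882 gives diet_score = 6, within [1, 10].
Intervening on infusion_rate: marker = -72*infusion_rate + 462. Reaching -882 requires infusion_rate = 56/3, not an integer.
Intervening on dose: marker = -188*dose + 174. Reaching -882 requires dose = 264/47, not an integer.

set diet_score = 6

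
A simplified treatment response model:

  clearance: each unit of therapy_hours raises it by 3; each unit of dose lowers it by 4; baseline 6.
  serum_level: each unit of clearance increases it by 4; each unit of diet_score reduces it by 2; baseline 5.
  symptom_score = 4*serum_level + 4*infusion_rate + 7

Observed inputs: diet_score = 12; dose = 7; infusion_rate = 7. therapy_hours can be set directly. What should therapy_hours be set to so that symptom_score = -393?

therapy_hours = 0

Substituting into the clearance equation gives clearance = 3*therapy_hours - 22.
Substituting into the serum_level equation gives serum_level = 12*therapy_hours - 107.
So symptom_score = 48*therapy_hours - 393.
Solve 48*therapy_hours - 393 = -393: therapy_hours = (-393 + 393) / 48 = 0.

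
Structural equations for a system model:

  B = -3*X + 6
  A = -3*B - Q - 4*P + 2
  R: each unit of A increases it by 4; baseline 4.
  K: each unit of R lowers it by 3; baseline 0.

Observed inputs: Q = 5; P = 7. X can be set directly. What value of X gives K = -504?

X = 10

Substituting into the A equation gives A = 9*X - 49.
Substituting into the R equation gives R = 36*X - 192.
Substituting into the K equation gives K = -108*X + 576.
Solve -108*X + 576 = -504: X = (-504 - 576) / -108 = 10.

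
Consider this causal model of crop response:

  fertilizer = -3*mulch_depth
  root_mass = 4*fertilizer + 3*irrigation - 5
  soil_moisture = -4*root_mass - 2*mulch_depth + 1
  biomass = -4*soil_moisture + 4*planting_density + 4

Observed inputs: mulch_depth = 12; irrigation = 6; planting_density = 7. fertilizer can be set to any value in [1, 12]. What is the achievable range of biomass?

396 to 1100

Intervening on fertilizer fixes its value directly, overriding its dependence on mulch_depth.
Substituting into the root_mass equation gives root_mass = 4*fertilizer + 13.
Substituting into the soil_moisture equation gives soil_moisture = -16*fertilizer - 75.
Substituting into the biomass equation gives biomass = 64*fertilizer + 332.
Linear in fertilizer, so extremes are at the endpoints: fertilizer = 1 gives biomass = 396; fertilizer = 12 gives biomass = 1100.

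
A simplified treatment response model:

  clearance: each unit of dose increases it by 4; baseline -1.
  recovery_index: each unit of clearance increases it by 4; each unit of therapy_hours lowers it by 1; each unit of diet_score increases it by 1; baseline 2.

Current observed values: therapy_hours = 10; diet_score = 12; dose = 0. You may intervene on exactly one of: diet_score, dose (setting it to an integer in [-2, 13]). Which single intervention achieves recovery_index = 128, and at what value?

Intervening on diet_score: recovery_index = diet_score - 12. Reaching 128 requires diet_score = 140, outside [-2, 13].
Intervening on dose: with other inputs at their observed values, recovery_index = 16*dose. Solving for 128 gives dose = 8, within [-2, 13].

set dose = 8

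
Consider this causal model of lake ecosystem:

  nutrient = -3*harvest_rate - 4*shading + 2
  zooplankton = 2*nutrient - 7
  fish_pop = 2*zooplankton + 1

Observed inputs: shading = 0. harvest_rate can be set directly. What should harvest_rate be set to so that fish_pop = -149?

harvest_rate = 12

Substituting into the nutrient equation gives nutrient = -3*harvest_rate + 2.
This gives zooplankton = -6*harvest_rate - 3.
fish_pop becomes -12*harvest_rate - 5.
Solve -12*harvest_rate - 5 = -149: harvest_rate = (-149 + 5) / -12 = 12.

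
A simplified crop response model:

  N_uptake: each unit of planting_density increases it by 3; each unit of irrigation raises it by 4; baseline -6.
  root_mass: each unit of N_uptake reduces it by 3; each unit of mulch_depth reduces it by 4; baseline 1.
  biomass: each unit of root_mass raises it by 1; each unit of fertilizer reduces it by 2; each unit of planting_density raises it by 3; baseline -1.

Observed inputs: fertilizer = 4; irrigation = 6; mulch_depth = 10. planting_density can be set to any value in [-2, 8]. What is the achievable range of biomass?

-150 to -90

Substituting into the N_uptake equation gives N_uptake = 3*planting_density + 18.
root_mass becomes -9*planting_density - 93.
Substituting into the biomass equation gives biomass = -6*planting_density - 102.
Linear in planting_density, so extremes are at the endpoints: planting_density = -2 gives biomass = -90; planting_density = 8 gives biomass = -150.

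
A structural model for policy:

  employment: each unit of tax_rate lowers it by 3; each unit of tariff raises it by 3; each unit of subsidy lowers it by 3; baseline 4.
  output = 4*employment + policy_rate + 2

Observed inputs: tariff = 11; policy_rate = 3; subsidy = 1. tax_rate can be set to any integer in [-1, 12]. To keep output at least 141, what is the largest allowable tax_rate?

Substituting into the employment equation gives employment = -3*tax_rate + 34.
Substituting into the output equation gives output = -12*tax_rate + 141.
Require -12*tax_rate + 141 ≥ 141, so tax_rate ≤ 0.
The largest integer in [-1, 12] satisfying this is 0.

tax_rate = 0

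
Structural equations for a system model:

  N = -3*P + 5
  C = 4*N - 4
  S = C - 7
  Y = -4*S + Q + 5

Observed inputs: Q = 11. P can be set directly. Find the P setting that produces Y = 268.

P = 6

Substituting into the C equation gives C = -12*P + 16.
Substituting into the S equation gives S = -12*P + 9.
So Y = 48*P - 20.
Solve 48*P - 20 = 268: P = (268 + 20) / 48 = 6.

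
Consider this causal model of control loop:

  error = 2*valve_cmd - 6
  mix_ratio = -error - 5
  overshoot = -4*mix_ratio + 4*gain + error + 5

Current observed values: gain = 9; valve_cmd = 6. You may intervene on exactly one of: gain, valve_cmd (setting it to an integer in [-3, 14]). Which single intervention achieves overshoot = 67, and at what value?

Intervening on gain: with other inputs at their observed values, overshoot = 4*gain + 55. Solving for 67 gives gain = 3, within [-3, 14].
Intervening on valve_cmd: overshoot = 10*valve_cmd + 31. Reaching 67 requires valve_cmd = 18/5, not an integer.

set gain = 3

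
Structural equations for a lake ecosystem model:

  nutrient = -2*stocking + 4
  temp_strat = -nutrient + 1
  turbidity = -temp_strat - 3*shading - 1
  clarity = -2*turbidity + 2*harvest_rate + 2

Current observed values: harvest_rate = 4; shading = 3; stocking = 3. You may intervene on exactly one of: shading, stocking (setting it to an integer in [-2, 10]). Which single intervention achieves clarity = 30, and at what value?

set shading = 2

Intervening on shading: with other inputs at their observed values, clarity = 6*shading + 18. Solving for 30 gives shading = 2, within [-2, 10].
Intervening on stocking: clarity = 4*stocking + 24. Reaching 30 requires stocking = 3/2, not an integer.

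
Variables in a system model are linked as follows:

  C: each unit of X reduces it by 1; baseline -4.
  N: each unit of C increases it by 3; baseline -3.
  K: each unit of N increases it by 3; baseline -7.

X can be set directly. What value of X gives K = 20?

Substituting into the N equation gives N = -3*X - 15.
Substituting into the K equation gives K = -9*X - 52.
Solve -9*X - 52 = 20: X = (20 + 52) / -9 = -8.

X = -8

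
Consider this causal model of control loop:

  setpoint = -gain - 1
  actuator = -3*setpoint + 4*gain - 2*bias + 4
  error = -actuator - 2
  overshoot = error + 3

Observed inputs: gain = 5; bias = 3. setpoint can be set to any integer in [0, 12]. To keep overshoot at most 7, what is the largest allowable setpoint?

setpoint = 8

Intervening on setpoint fixes its value directly, overriding its dependence on gain.
Substituting into the actuator equation gives actuator = -3*setpoint + 18.
error becomes 3*setpoint - 20.
Substituting into the overshoot equation gives overshoot = 3*setpoint - 17.
Require 3*setpoint - 17 ≤ 7, so setpoint ≤ 8.
The largest integer in [0, 12] satisfying this is 8.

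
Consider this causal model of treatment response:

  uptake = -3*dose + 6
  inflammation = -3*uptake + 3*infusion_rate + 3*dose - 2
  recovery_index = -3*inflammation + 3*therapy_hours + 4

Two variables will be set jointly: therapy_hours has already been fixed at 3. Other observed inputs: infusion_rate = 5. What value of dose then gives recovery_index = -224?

dose = 7

With therapy_hours held at 3:
Substituting into the inflammation equation gives inflammation = 12*dose - 5.
Substituting into the recovery_index equation gives recovery_index = -36*dose + 28.
Solve -36*dose + 28 = -224: dose = (-224 - 28) / -36 = 7.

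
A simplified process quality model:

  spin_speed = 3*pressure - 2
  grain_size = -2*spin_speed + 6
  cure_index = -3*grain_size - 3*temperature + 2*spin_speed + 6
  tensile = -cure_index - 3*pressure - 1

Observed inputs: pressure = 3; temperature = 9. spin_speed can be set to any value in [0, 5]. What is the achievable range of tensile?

-11 to 29

Intervening on spin_speed fixes its value directly, overriding its dependence on pressure.
Substituting into the cure_index equation gives cure_index = 8*spin_speed - 39.
So tensile = -8*spin_speed + 29.
Linear in spin_speed, so extremes are at the endpoints: spin_speed = 0 gives tensile = 29; spin_speed = 5 gives tensile = -11.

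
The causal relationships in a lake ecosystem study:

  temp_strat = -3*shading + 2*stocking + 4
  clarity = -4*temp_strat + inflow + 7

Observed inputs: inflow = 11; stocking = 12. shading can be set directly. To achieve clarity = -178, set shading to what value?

shading = -7

Substituting into the temp_strat equation gives temp_strat = -3*shading + 28.
clarity becomes 12*shading - 94.
Solve 12*shading - 94 = -178: shading = (-178 + 94) / 12 = -7.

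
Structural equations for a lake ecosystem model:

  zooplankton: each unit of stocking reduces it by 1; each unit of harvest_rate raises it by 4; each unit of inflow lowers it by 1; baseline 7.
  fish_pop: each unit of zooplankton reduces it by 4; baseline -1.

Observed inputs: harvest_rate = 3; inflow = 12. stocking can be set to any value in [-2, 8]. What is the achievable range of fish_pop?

Substituting into the zooplankton equation gives zooplankton = -stocking + 7.
fish_pop becomes 4*stocking - 29.
Linear in stocking, so extremes are at the endpoints: stocking = -2 gives fish_pop = -37; stocking = 8 gives fish_pop = 3.

-37 to 3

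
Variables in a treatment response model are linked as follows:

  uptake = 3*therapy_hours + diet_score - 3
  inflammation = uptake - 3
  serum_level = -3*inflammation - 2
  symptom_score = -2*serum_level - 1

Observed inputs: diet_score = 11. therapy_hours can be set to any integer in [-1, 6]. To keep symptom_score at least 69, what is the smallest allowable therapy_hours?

therapy_hours = 2

Substituting into the uptake equation gives uptake = 3*therapy_hours + 8.
Substituting into the inflammation equation gives inflammation = 3*therapy_hours + 5.
Substituting into the serum_level equation gives serum_level = -9*therapy_hours - 17.
Substituting into the symptom_score equation gives symptom_score = 18*therapy_hours + 33.
Require 18*therapy_hours + 33 ≥ 69, so therapy_hours ≥ 2.
The smallest integer in [-1, 6] satisfying this is 2.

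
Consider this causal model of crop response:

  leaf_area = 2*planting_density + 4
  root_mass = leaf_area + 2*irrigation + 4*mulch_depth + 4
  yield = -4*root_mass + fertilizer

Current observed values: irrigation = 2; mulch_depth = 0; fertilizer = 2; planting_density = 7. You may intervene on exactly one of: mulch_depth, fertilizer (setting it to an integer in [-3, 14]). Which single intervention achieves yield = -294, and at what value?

Intervening on mulch_depth: with other inputs at their observed values, yield = -16*mulch_depth - 102. Solving for -294 gives mulch_depth = 12, within [-3, 14].
Intervening on fertilizer: yield = fertilizer - 104. Reaching -294 requires fertilizer = -190, outside [-3, 14].

set mulch_depth = 12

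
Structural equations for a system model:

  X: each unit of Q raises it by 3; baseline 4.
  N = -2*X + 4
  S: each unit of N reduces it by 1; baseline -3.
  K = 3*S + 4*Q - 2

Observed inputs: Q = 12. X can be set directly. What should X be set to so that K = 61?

X = 6

Intervening on X fixes its value directly, overriding its dependence on Q.
Substituting into the S equation gives S = 2*X - 7.
K becomes 6*X + 25.
Solve 6*X + 25 = 61: X = (61 - 25) / 6 = 6.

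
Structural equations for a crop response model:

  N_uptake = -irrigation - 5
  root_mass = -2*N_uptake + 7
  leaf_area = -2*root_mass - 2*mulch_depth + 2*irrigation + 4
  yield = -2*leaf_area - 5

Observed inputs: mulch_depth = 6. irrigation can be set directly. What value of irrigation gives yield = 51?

Substituting into the root_mass equation gives root_mass = 2*irrigation + 17.
leaf_area becomes -2*irrigation - 42.
Substituting into the yield equation gives yield = 4*irrigation + 79.
Solve 4*irrigation + 79 = 51: irrigation = (51 - 79) / 4 = -7.

irrigation = -7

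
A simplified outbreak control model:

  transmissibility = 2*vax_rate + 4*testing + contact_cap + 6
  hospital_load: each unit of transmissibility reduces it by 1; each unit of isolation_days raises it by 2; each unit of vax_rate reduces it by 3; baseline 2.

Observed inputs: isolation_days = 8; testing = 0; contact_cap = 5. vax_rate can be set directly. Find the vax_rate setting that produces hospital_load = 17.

vax_rate = -2

Substituting into the transmissibility equation gives transmissibility = 2*vax_rate + 11.
So hospital_load = -5*vax_rate + 7.
Solve -5*vax_rate + 7 = 17: vax_rate = (17 - 7) / -5 = -2.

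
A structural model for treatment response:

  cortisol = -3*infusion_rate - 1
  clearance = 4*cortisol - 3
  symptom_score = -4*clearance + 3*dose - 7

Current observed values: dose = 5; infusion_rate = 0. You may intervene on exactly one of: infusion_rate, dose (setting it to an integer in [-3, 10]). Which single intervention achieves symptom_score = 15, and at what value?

Intervening on infusion_rate: symptom_score = 48*infusion_rate + 36. Reaching 15 requires infusion_rate = -7/16, not an integer.
Intervening on dose: with other inputs at their observed values, symptom_score = 3*dose + 21. Solving for 15 gives dose = -2, within [-3, 10].

set dose = -2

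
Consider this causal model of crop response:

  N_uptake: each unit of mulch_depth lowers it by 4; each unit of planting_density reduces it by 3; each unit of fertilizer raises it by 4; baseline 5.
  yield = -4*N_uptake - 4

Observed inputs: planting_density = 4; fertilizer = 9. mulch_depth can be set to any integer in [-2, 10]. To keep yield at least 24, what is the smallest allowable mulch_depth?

mulch_depth = 9

Substituting into the N_uptake equation gives N_uptake = -4*mulch_depth + 29.
Substituting into the yield equation gives yield = 16*mulch_depth - 120.
Require 16*mulch_depth - 120 ≥ 24, so mulch_depth ≥ 9.
The smallest integer in [-2, 10] satisfying this is 9.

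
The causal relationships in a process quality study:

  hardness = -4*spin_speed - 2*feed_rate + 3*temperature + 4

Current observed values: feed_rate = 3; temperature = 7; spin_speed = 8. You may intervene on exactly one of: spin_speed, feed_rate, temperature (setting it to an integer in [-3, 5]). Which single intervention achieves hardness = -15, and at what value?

Intervening on spin_speed: hardness = -4*spin_speed + 19. Reaching -15 requires spin_speed = 17/2, not an integer.
Intervening on feed_rate: with other inputs at their observed values, hardness = -2*feed_rate - 7. Solving for -15 gives feed_rate = 4, within [-3, 5].
Intervening on temperature: hardness = 3*temperature - 34. Reaching -15 requires temperature = 19/3, not an integer.

set feed_rate = 4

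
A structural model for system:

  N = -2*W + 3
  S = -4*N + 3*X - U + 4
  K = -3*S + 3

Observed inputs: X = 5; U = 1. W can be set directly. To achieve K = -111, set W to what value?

Substituting into the S equation gives S = 8*W + 6.
K becomes -24*W - 15.
Solve -24*W - 15 = -111: W = (-111 + 15) / -24 = 4.

W = 4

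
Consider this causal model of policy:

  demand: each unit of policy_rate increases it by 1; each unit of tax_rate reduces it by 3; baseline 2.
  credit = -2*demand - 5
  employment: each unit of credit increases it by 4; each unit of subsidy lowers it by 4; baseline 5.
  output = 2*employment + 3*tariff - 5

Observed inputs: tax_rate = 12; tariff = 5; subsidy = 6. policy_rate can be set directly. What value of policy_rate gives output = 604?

Substituting into the demand equation gives demand = policy_rate - 34.
So credit = -2*policy_rate + 63.
employment becomes -8*policy_rate + 233.
This gives output = -16*policy_rate + 476.
Solve -16*policy_rate + 476 = 604: policy_rate = (604 - 476) / -16 = -8.

policy_rate = -8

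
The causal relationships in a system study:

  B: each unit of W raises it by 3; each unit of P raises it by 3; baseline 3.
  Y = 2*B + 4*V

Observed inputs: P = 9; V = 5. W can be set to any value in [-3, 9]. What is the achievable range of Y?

Substituting into the B equation gives B = 3*W + 30.
Substituting into the Y equation gives Y = 6*W + 80.
Linear in W, so extremes are at the endpoints: W = -3 gives Y = 62; W = 9 gives Y = 134.

62 to 134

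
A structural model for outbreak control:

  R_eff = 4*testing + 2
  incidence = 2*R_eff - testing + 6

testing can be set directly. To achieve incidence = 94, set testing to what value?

Substituting into the incidence equation gives incidence = 7*testing + 10.
Solve 7*testing + 10 = 94: testing = (94 - 10) / 7 = 12.

testing = 12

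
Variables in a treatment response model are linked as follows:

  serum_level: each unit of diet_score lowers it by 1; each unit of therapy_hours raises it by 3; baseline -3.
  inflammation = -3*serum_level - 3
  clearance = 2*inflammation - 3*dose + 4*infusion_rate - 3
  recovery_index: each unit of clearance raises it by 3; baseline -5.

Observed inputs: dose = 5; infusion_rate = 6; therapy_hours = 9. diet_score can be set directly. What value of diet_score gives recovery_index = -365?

Substituting into the serum_level equation gives serum_level = -diet_score + 24.
Substituting into the inflammation equation gives inflammation = 3*diet_score - 75.
Substituting into the clearance equation gives clearance = 6*diet_score - 144.
This gives recovery_index = 18*diet_score - 437.
Solve 18*diet_score - 437 = -365: diet_score = (-365 + 437) / 18 = 4.

diet_score = 4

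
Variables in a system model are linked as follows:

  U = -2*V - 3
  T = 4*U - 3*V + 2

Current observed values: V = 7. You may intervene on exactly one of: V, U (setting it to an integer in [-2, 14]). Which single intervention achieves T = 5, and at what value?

Intervening on V: T = -11*V - 10. Reaching 5 requires V = -15/11, not an integer.
Intervening on U: with other inputs at their observed values, T = 4*U - 19. Solving for 5 gives U = 6, within [-2, 14].

set U = 6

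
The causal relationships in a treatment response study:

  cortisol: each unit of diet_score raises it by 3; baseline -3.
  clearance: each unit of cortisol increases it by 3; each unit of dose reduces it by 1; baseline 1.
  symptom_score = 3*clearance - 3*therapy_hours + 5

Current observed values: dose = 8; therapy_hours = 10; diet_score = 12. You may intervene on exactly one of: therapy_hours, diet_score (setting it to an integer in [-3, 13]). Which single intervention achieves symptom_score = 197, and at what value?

set diet_score = 10

Intervening on therapy_hours: symptom_score = -3*therapy_hours + 281. Reaching 197 requires therapy_hours = 28, outside [-3, 13].
Intervening on diet_score: with other inputs at their observed values, symptom_score = 27*diet_score - 73. Solving for 197 gives diet_score = 10, within [-3, 13].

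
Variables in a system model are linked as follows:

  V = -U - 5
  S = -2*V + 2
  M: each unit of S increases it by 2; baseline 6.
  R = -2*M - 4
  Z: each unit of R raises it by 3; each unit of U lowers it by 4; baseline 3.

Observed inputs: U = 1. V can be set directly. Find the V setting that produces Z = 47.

V = 5

Intervening on V fixes its value directly, overriding its dependence on U.
Substituting into the M equation gives M = -4*V + 10.
So R = 8*V - 24.
So Z = 24*V - 73.
Solve 24*V - 73 = 47: V = (47 + 73) / 24 = 5.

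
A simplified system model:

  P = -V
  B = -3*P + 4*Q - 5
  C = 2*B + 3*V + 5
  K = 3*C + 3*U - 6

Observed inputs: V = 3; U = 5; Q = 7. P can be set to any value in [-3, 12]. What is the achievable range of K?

Intervening on P fixes its value directly, overriding its dependence on V.
Substituting into the B equation gives B = -3*P + 23.
Substituting into the C equation gives C = -6*P + 60.
So K = -18*P + 189.
Linear in P, so extremes are at the endpoints: P = -3 gives K = 243; P = 12 gives K = -27.

-27 to 243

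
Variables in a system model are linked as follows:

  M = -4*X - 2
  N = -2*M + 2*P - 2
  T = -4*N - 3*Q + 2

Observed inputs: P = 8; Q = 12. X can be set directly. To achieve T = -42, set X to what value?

Substituting into the N equation gives N = 8*X + 18.
This gives T = -32*X - 106.
Solve -32*X - 106 = -42: X = (-42 + 106) / -32 = -2.

X = -2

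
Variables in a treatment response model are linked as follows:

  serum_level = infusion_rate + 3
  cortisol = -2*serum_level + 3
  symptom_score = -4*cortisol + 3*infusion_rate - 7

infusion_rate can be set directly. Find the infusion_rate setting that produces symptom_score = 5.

Substituting into the cortisol equation gives cortisol = -2*infusion_rate - 3.
Substituting into the symptom_score equation gives symptom_score = 11*infusion_rate + 5.
Solve 11*infusion_rate + 5 = 5: infusion_rate = (5 - 5) / 11 = 0.

infusion_rate = 0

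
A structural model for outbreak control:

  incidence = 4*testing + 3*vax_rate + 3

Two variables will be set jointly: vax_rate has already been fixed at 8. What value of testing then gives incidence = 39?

testing = 3

With vax_rate held at 8:
Substituting into the incidence equation gives incidence = 4*testing + 27.
Solve 4*testing + 27 = 39: testing = (39 - 27) / 4 = 3.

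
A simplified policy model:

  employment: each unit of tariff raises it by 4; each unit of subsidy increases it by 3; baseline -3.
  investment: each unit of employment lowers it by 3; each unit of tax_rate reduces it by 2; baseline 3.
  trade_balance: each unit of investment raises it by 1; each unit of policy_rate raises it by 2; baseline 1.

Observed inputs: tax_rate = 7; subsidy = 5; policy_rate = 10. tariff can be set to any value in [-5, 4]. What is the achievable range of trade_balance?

Substituting into the employment equation gives employment = 4*tariff + 12.
So investment = -12*tariff - 47.
This gives trade_balance = -12*tariff - 26.
Linear in tariff, so extremes are at the endpoints: tariff = -5 gives trade_balance = 34; tariff = 4 gives trade_balance = -74.

-74 to 34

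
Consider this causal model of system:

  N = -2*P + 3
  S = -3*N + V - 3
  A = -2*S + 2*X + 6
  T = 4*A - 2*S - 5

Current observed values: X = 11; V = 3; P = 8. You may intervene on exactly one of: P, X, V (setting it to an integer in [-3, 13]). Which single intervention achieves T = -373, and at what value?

Intervening on P: T = -60*P + 197. Reaching -373 requires P = 19/2, not an integer.
Intervening on X: T = 8*X - 371. Reaching -373 requires X = -1/4, not an integer.
Intervening on V: with other inputs at their observed values, T = -10*V - 253. Solving for -373 gives V = 12, within [-3, 13].

set V = 12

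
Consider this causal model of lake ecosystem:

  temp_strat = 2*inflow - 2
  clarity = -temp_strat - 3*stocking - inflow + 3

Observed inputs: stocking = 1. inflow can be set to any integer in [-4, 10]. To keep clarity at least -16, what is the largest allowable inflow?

inflow = 6

Substituting into the clarity equation gives clarity = -3*inflow + 2.
Require -3*inflow + 2 ≥ -16, so inflow ≤ 6.
The largest integer in [-4, 10] satisfying this is 6.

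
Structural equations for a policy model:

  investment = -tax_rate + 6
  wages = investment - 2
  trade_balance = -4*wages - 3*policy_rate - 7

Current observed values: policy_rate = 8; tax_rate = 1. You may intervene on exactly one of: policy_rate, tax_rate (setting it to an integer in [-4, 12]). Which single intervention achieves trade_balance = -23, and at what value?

Intervening on policy_rate: trade_balance = -3*policy_rate - 19. Reaching -23 requires policy_rate = 4/3, not an integer.
Intervening on tax_rate: with other inputs at their observed values, trade_balance = 4*tax_rate - 47. Solving for -23 gives tax_rate = 6, within [-4, 12].

set tax_rate = 6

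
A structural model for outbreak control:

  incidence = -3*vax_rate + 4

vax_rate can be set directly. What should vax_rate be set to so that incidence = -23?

vax_rate = 9

Solve -3*vax_rate + 4 = -23: vax_rate = (-23 - 4) / -3 = 9.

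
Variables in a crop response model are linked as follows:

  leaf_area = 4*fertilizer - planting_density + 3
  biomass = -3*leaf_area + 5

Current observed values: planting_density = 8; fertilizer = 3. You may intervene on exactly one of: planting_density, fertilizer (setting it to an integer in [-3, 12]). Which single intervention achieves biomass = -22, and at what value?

set planting_density = 6

Intervening on planting_density: with other inputs at their observed values, biomass = 3*planting_density - 40. Solving for -22 gives planting_density = 6, within [-3, 12].
Intervening on fertilizer: biomass = -12*fertilizer + 20. Reaching -22 requires fertilizer = 7/2, not an integer.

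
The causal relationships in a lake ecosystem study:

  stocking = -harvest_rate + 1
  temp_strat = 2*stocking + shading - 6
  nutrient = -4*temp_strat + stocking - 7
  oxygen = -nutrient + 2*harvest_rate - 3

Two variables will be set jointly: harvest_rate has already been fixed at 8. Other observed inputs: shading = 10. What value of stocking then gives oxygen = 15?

With harvest_rate held at 8:
Intervening on stocking fixes its value directly, overriding its dependence on harvest_rate.
Substituting into the temp_strat equation gives temp_strat = 2*stocking + 4.
Substituting into the nutrient equation gives nutrient = -7*stocking - 23.
This gives oxygen = 7*stocking + 36.
Solve 7*stocking + 36 = 15: stocking = (15 - 36) / 7 = -3.

stocking = -3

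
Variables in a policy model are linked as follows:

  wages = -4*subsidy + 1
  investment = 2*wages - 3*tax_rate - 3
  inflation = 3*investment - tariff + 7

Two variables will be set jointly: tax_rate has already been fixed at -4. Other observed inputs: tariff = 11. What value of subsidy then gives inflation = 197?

With tax_rate held at -4:
Substituting into the investment equation gives investment = -8*subsidy + 11.
Substituting into the inflation equation gives inflation = -24*subsidy + 29.
Solve -24*subsidy + 29 = 197: subsidy = (197 - 29) / -24 = -7.

subsidy = -7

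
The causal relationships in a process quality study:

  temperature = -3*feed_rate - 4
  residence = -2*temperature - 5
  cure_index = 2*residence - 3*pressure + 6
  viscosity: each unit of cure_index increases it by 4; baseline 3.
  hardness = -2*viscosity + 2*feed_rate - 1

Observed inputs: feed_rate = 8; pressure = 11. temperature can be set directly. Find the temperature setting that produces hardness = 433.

Intervening on temperature fixes its value directly, overriding its dependence on feed_rate.
Substituting into the cure_index equation gives cure_index = -4*temperature - 37.
This gives viscosity = -16*temperature - 145.
So hardness = 32*temperature + 305.
Solve 32*temperature + 305 = 433: temperature = (433 - 305) / 32 = 4.

temperature = 4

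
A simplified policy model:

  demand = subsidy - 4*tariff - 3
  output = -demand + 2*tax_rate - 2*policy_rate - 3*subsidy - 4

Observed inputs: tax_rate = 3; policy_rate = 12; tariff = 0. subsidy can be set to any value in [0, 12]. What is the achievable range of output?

Substituting into the demand equation gives demand = subsidy - 3.
So output = -4*subsidy - 19.
Linear in subsidy, so extremes are at the endpoints: subsidy = 0 gives output = -19; subsidy = 12 gives output = -67.

-67 to -19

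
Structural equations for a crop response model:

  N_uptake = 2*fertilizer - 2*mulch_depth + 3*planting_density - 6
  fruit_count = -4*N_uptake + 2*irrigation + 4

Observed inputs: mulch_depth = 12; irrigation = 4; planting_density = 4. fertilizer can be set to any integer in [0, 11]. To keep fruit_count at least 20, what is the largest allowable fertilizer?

Substituting into the N_uptake equation gives N_uptake = 2*fertilizer - 18.
Substituting into the fruit_count equation gives fruit_count = -8*fertilizer + 84.
Require -8*fertilizer + 84 ≥ 20, so fertilizer ≤ 8.
The largest integer in [0, 11] satisfying this is 8.

fertilizer = 8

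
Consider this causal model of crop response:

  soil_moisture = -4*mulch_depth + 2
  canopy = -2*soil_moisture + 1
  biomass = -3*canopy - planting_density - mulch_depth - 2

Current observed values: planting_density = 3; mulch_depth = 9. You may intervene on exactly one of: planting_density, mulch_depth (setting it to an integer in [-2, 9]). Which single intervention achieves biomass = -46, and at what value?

set mulch_depth = 2

Intervening on planting_density: biomass = -planting_density - 218. Reaching -46 requires planting_density = -172, outside [-2, 9].
Intervening on mulch_depth: with other inputs at their observed values, biomass = -25*mulch_depth + 4. Solving for -46 gives mulch_depth = 2, within [-2, 9].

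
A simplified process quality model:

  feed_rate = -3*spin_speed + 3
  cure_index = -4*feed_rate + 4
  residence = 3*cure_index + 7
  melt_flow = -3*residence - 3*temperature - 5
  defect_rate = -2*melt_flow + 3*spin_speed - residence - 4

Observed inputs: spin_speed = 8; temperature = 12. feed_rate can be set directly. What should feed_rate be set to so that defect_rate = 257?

Intervening on feed_rate fixes its value directly, overriding its dependence on spin_speed.
Substituting into the residence equation gives residence = -12*feed_rate + 19.
Substituting into the melt_flow equation gives melt_flow = 36*feed_rate - 98.
defect_rate becomes -60*feed_rate + 197.
Solve -60*feed_rate + 197 = 257: feed_rate = (257 - 197) / -60 = -1.

feed_rate = -1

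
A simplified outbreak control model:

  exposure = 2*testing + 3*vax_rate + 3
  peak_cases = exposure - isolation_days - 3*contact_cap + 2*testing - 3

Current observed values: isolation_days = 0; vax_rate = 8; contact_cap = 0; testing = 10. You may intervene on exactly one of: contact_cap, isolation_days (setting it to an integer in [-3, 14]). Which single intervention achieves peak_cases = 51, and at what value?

Intervening on contact_cap: peak_cases = -3*contact_cap + 64. Reaching 51 requires contact_cap = 13/3, not an integer.
Intervening on isolation_days: with other inputs at their observed values, peak_cases = -isolation_days + 64. Solving for 51 gives isolation_days = 13, within [-3, 14].

set isolation_days = 13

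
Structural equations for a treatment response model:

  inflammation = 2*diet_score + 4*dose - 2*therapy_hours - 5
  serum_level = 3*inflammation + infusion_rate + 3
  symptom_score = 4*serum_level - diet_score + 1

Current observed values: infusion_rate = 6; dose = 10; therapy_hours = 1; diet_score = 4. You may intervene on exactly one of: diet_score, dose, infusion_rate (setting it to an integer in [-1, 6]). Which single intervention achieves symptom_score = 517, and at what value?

Intervening on diet_score: symptom_score = 23*diet_score + 433. Reaching 517 requires diet_score = 84/23, not an integer.
Intervening on dose: symptom_score = 48*dose + 45. Reaching 517 requires dose = 59/6, not an integer.
Intervening on infusion_rate: with other inputs at their observed values, symptom_score = 4*infusion_rate + 501. Solving for 517 gives infusion_rate = 4, within [-1, 6].

set infusion_rate = 4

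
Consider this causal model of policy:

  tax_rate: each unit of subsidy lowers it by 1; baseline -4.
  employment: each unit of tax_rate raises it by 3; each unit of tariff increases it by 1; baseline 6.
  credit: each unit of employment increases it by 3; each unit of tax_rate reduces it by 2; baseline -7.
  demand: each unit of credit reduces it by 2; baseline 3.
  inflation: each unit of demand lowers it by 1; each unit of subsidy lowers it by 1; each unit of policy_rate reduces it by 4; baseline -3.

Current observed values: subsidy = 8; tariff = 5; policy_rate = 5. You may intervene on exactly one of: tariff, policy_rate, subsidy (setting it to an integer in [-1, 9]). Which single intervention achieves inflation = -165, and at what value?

Intervening on tariff: inflation = 6*tariff - 180. Reaching -165 requires tariff = 5/2, not an integer.
Intervening on policy_rate: inflation = -4*policy_rate - 130. Reaching -165 requires policy_rate = 35/4, not an integer.
Intervening on subsidy: with other inputs at their observed values, inflation = -15*subsidy - 30. Solving for -165 gives subsidy = 9, within [-1, 9].

set subsidy = 9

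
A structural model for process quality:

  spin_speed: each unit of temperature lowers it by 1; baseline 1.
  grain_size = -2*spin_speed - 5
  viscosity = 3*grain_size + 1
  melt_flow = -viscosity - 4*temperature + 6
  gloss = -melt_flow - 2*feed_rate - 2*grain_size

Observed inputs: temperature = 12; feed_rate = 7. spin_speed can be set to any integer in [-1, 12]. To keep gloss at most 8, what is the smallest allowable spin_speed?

spin_speed = 8

Intervening on spin_speed fixes its value directly, overriding its dependence on temperature.
Substituting into the viscosity equation gives viscosity = -6*spin_speed - 14.
melt_flow becomes 6*spin_speed - 28.
Substituting into the gloss equation gives gloss = -2*spin_speed + 24.
Require -2*spin_speed + 24 ≤ 8, so spin_speed ≥ 8.
The smallest integer in [-1, 12] satisfying this is 8.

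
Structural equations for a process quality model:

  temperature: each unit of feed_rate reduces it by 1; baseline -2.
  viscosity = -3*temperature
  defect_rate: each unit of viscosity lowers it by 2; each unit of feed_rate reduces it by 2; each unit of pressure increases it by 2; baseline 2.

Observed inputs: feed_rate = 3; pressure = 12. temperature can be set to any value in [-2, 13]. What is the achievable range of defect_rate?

8 to 98

Intervening on temperature fixes its value directly, overriding its dependence on feed_rate.
Substituting into the defect_rate equation gives defect_rate = 6*temperature + 20.
Linear in temperature, so extremes are at the endpoints: temperature = -2 gives defect_rate = 8; temperature = 13 gives defect_rate = 98.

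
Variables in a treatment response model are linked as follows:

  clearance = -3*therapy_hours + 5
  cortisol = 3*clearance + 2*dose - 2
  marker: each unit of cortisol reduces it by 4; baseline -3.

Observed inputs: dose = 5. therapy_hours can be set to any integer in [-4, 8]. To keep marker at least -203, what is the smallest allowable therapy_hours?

therapy_hours = -3

Substituting into the cortisol equation gives cortisol = -9*therapy_hours + 23.
Substituting into the marker equation gives marker = 36*therapy_hours - 95.
Require 36*therapy_hours - 95 ≥ -203, so therapy_hours ≥ -3.
The smallest integer in [-4, 8] satisfying this is -3.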